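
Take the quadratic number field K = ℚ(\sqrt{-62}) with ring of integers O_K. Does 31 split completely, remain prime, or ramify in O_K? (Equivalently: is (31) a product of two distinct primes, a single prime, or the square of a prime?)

Since -62 ≢ 1 mod 4, the ring of integers is ℤ[√-62] with discriminant 4·(-62) = -248.
Ramification test: 31 | -248. The prime 31 ramifies in K.

ramified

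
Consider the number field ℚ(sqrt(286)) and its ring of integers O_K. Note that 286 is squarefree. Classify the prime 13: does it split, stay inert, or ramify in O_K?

13 is ramified

Since 286 ≢ 1 mod 4, the ring of integers is ℤ[√286] with discriminant 4·286 = 1144.
13 divides disc(K) = 1144, so 13 ramifies.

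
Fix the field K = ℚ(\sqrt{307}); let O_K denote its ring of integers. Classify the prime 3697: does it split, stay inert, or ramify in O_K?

remains prime (inert)

307 mod 4 = 3, hence disc K = 4·307 = 1228 and O_K = ℤ[√307].
disc(K) = 1228 is not divisible by 3697; 3697 is unramified.
(307/3697) = 307^1848 mod 3697 = 3696, giving Legendre symbol -1.
Legendre symbol -1 ⇒ 3697 is inert.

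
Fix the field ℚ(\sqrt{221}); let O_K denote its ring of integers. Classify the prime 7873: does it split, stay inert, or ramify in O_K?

d = 221 ≡ 1 (mod 4), so O_K = ℤ[(1+√221)/2] and disc(K) = d = 221.
Since gcd(7873, 221) = 1 the prime 7873 does not ramify.
Legendre symbol by Euler's criterion: (221/7873) ≡ 221^3936 ≡ 7872 (mod 7873), i.e. (221/7873) = -1.
Legendre symbol -1 ⇒ 7873 is inert.

7873 remains inert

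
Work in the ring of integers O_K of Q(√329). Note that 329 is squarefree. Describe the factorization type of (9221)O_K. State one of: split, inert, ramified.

split — (9221) = 𝔭₁𝔭₂ with 𝔭₁ ≠ 𝔭₂

Since 329 ≡ 1 mod 4, the ring of integers is ℤ[(1+√329)/2] with discriminant 329.
disc(K) = 329 is not divisible by 9221; 9221 is unramified.
Compute (329/9221) via Euler: 329^((9221-1)/2) mod 9221 = 1, so (329/9221) = 1.
d is a quadratic residue mod p, hence 9221 splits in O_K.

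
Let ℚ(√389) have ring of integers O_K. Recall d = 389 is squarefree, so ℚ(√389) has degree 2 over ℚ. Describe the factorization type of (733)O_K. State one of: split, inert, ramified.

389 mod 4 = 1, hence disc K = 389 and O_K = ℤ[(1+√389)/2].
Since gcd(733, 389) = 1 the prime 733 does not ramify.
(389/733) = 389^366 mod 733 = 1, giving Legendre symbol 1.
Legendre symbol 1 ⇒ 733 is split.

splits completely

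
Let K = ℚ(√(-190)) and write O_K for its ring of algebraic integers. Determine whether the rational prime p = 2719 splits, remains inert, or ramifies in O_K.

2719 remains inert

Since -190 ≢ 1 mod 4, the ring of integers is ℤ[√-190] with discriminant 4·(-190) = -760.
2719 ∤ -760, so 2719 is unramified.
Legendre symbol by Euler's criterion: (-190/2719) ≡ (-190)^1359 ≡ 2718 (mod 2719), i.e. (-190/2719) = -1.
d is a non-residue mod p, hence 2719 remains inert in O_K.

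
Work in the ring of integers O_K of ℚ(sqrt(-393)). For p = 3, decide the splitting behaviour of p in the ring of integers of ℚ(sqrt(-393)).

-393 mod 4 = 3, hence disc K = 4·(-393) = -1572 and O_K = ℤ[√-393].
disc(K) = -1572 = 3·(-524), so p = 3 is ramified.

ramified — (3) = 𝔭²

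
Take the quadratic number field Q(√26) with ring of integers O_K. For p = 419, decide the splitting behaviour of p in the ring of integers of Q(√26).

inert

Since 26 ≢ 1 mod 4, the ring of integers is ℤ[√26] with discriminant 4·26 = 104.
Since gcd(419, 104) = 1 the prime 419 does not ramify.
Legendre symbol by Euler's criterion: (26/419) ≡ 26^209 ≡ 418 (mod 419), i.e. (26/419) = -1.
Legendre symbol -1 ⇒ 419 is inert.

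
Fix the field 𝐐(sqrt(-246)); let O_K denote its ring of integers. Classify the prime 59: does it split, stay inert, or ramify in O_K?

p splits

-246 mod 4 = 2, hence disc K = 4·(-246) = -984 and O_K = ℤ[√-246].
Since gcd(59, -984) = 1 the prime 59 does not ramify.
Legendre symbol by Euler's criterion: (-246/59) ≡ (-246)^29 ≡ 1 (mod 59), i.e. (-246/59) = 1.
Legendre symbol 1 ⇒ 59 is split.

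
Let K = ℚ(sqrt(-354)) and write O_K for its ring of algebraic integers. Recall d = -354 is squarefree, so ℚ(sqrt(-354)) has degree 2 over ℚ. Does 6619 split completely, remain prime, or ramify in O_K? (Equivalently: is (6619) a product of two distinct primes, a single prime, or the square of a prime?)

p is inert

d = -354 ≡ 2 (mod 4), so O_K = ℤ[√-354] and disc(K) = 4d = -1416.
disc(K) = -1416 is not divisible by 6619; 6619 is unramified.
(-354/6619) = 6265^3309 mod 6619 = 6618, giving Legendre symbol -1.
Legendre symbol -1 ⇒ 6619 is inert.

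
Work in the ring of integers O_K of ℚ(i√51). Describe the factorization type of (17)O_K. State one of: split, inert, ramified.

Since -51 ≡ 1 mod 4, the ring of integers is ℤ[(1+√-51)/2] with discriminant -51.
Ramification test: 17 | -51. The prime 17 ramifies in K.

17 is ramified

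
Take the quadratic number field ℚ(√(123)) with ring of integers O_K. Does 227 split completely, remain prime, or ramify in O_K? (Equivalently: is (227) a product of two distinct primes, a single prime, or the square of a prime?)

d = 123 ≡ 3 (mod 4), so O_K = ℤ[√123] and disc(K) = 4d = 492.
disc(K) = 492 is not divisible by 227; 227 is unramified.
(123/227) = 123^113 mod 227 = 226, giving Legendre symbol -1.
(123/227) = -1, so 227 is inert.

inert — (227) stays prime in O_K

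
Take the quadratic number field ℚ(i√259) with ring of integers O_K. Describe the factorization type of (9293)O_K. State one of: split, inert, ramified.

inert

Since -259 ≡ 1 mod 4, the ring of integers is ℤ[(1+√-259)/2] with discriminant -259.
Since gcd(9293, -259) = 1 the prime 9293 does not ramify.
Legendre symbol by Euler's criterion: (-259/9293) ≡ (-259)^4646 ≡ 9292 (mod 9293), i.e. (-259/9293) = -1.
Legendre symbol -1 ⇒ 9293 is inert.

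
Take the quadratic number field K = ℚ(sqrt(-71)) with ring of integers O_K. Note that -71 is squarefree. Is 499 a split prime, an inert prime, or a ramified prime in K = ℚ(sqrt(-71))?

p splits

Since -71 ≡ 1 mod 4, the ring of integers is ℤ[(1+√-71)/2] with discriminant -71.
Since gcd(499, -71) = 1 the prime 499 does not ramify.
(-71/499) = 428^249 mod 499 = 1, giving Legendre symbol 1.
Legendre symbol 1 ⇒ 499 is split.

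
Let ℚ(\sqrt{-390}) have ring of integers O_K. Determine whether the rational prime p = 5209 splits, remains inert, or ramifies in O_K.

split — (5209) = 𝔭₁𝔭₂ with 𝔭₁ ≠ 𝔭₂

d = -390 ≡ 2 (mod 4), so O_K = ℤ[√-390] and disc(K) = 4d = -1560.
disc(K) = -1560 is not divisible by 5209; 5209 is unramified.
Legendre symbol by Euler's criterion: (-390/5209) ≡ (-390)^2604 ≡ 1 (mod 5209), i.e. (-390/5209) = 1.
Legendre symbol 1 ⇒ 5209 is split.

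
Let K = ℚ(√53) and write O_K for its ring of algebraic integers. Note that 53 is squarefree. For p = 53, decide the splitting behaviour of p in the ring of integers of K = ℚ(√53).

53 is ramified

53 mod 4 = 1, hence disc K = 53 and O_K = ℤ[(1+√53)/2].
disc(K) = 53 = 53·1, so p = 53 is ramified.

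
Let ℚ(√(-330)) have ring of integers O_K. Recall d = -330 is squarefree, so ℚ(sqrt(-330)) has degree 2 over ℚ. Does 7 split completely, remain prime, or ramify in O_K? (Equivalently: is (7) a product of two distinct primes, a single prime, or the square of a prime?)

7 remains inert

-330 mod 4 = 2, hence disc K = 4·(-330) = -1320 and O_K = ℤ[√-330].
Since gcd(7, -1320) = 1 the prime 7 does not ramify.
(-330/7) = 6^3 mod 7 = 6, giving Legendre symbol -1.
Legendre symbol -1 ⇒ 7 is inert.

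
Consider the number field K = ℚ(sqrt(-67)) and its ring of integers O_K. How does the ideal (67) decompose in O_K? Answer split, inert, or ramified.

ramified — (67) = 𝔭²

Since -67 ≡ 1 mod 4, the ring of integers is ℤ[(1+√-67)/2] with discriminant -67.
disc(K) = -67 = 67·(-1), so p = 67 is ramified.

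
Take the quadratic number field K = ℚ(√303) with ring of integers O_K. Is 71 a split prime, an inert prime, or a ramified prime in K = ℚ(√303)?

Since 303 ≢ 1 mod 4, the ring of integers is ℤ[√303] with discriminant 4·303 = 1212.
disc(K) = 1212 is not divisible by 71; 71 is unramified.
Euler's criterion: 303^35 mod 71 = 1. Thus (303|71) = 1.
Legendre symbol 1 ⇒ 71 is split.

p splits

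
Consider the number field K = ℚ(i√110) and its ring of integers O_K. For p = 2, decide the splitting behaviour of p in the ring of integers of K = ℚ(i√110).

ramified

-110 mod 4 = 2, hence disc K = 4·(-110) = -440 and O_K = ℤ[√-110].
Ramification test: 2 | -440. The prime 2 ramifies in K.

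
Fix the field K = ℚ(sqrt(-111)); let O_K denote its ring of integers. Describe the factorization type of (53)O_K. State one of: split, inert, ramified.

d = -111 ≡ 1 (mod 4), so O_K = ℤ[(1+√-111)/2] and disc(K) = d = -111.
Since gcd(53, -111) = 1 the prime 53 does not ramify.
Legendre symbol by Euler's criterion: (-111/53) ≡ (-111)^26 ≡ 52 (mod 53), i.e. (-111/53) = -1.
(-111/53) = -1, so 53 is inert.

53 remains inert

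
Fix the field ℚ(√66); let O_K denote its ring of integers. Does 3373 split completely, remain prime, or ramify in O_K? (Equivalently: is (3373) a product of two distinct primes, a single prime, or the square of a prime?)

d = 66 ≡ 2 (mod 4), so O_K = ℤ[√66] and disc(K) = 4d = 264.
disc(K) = 264 is not divisible by 3373; 3373 is unramified.
Legendre symbol by Euler's criterion: (66/3373) ≡ 66^1686 ≡ 1 (mod 3373), i.e. (66/3373) = 1.
d is a quadratic residue mod p, hence 3373 splits in O_K.

3373 splits in O_K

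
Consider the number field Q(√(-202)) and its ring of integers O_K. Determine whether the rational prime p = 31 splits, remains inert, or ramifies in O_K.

-202 mod 4 = 2, hence disc K = 4·(-202) = -808 and O_K = ℤ[√-202].
disc(K) = -808 is not divisible by 31; 31 is unramified.
(-202/31) = 15^15 mod 31 = 30, giving Legendre symbol -1.
Legendre symbol -1 ⇒ 31 is inert.

inert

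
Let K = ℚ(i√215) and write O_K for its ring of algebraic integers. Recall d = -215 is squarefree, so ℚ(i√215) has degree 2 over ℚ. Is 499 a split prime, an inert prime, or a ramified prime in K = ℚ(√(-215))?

p is inert

-215 mod 4 = 1, hence disc K = -215 and O_K = ℤ[(1+√-215)/2].
disc(K) = -215 is not divisible by 499; 499 is unramified.
(-215/499) = 284^249 mod 499 = 498, giving Legendre symbol -1.
(-215/499) = -1, so 499 is inert.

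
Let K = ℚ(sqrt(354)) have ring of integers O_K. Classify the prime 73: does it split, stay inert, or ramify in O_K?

354 mod 4 = 2, hence disc K = 4·354 = 1416 and O_K = ℤ[√354].
Since gcd(73, 1416) = 1 the prime 73 does not ramify.
Compute (354/73) via Euler: 62^((73-1)/2) mod 73 = 72, so (354/73) = -1.
Legendre symbol -1 ⇒ 73 is inert.

p is inert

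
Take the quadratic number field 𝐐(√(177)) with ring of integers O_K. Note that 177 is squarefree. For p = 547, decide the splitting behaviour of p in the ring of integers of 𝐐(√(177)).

split — (547) = 𝔭₁𝔭₂ with 𝔭₁ ≠ 𝔭₂

d = 177 ≡ 1 (mod 4), so O_K = ℤ[(1+√177)/2] and disc(K) = d = 177.
disc(K) = 177 is not divisible by 547; 547 is unramified.
Compute (177/547) via Euler: 177^((547-1)/2) mod 547 = 1, so (177/547) = 1.
(177/547) = 1, so 547 splits.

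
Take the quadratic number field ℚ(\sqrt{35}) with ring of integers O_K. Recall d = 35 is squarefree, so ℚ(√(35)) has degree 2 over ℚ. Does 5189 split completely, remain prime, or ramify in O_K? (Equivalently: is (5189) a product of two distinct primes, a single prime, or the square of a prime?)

p splits

35 mod 4 = 3, hence disc K = 4·35 = 140 and O_K = ℤ[√35].
Since gcd(5189, 140) = 1 the prime 5189 does not ramify.
(35/5189) = 35^2594 mod 5189 = 1, giving Legendre symbol 1.
d is a quadratic residue mod p, hence 5189 splits in O_K.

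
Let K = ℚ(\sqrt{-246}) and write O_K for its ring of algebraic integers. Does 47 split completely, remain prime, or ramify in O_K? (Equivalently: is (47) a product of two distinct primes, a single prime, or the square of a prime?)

splits completely

-246 mod 4 = 2, hence disc K = 4·(-246) = -984 and O_K = ℤ[√-246].
disc(K) = -984 is not divisible by 47; 47 is unramified.
Compute (-246/47) via Euler: 36^((47-1)/2) mod 47 = 1, so (-246/47) = 1.
(-246/47) = 1, so 47 splits.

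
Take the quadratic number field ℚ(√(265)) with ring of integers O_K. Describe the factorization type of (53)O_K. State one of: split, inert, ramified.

265 mod 4 = 1, hence disc K = 265 and O_K = ℤ[(1+√265)/2].
53 divides disc(K) = 265, so 53 ramifies.

53 is ramified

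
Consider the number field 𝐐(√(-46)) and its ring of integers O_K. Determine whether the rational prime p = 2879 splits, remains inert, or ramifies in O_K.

-46 mod 4 = 2, hence disc K = 4·(-46) = -184 and O_K = ℤ[√-46].
2879 ∤ -184, so 2879 is unramified.
(-46/2879) = 2833^1439 mod 2879 = 1, giving Legendre symbol 1.
Legendre symbol 1 ⇒ 2879 is split.

split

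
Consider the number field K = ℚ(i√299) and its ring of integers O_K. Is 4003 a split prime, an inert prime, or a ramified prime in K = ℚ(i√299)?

-299 mod 4 = 1, hence disc K = -299 and O_K = ℤ[(1+√-299)/2].
Since gcd(4003, -299) = 1 the prime 4003 does not ramify.
Euler's criterion: (-299)^2001 mod 4003 = 1. Thus (-299|4003) = 1.
d is a quadratic residue mod p, hence 4003 splits in O_K.

4003 splits in O_K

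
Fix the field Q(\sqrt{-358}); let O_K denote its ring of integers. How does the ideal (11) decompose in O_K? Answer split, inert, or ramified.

split — (11) = 𝔭₁𝔭₂ with 𝔭₁ ≠ 𝔭₂

-358 mod 4 = 2, hence disc K = 4·(-358) = -1432 and O_K = ℤ[√-358].
11 ∤ -1432, so 11 is unramified.
Euler's criterion: (-358)^5 mod 11 = 1. Thus (-358|11) = 1.
(-358/11) = 1, so 11 splits.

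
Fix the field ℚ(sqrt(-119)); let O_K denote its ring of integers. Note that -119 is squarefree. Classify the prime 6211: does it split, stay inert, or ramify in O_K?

p is inert

d = -119 ≡ 1 (mod 4), so O_K = ℤ[(1+√-119)/2] and disc(K) = d = -119.
6211 ∤ -119, so 6211 is unramified.
Legendre symbol by Euler's criterion: (-119/6211) ≡ (-119)^3105 ≡ 6210 (mod 6211), i.e. (-119/6211) = -1.
d is a non-residue mod p, hence 6211 remains inert in O_K.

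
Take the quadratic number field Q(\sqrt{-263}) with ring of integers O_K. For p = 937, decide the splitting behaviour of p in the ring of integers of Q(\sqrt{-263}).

-263 mod 4 = 1, hence disc K = -263 and O_K = ℤ[(1+√-263)/2].
disc(K) = -263 is not divisible by 937; 937 is unramified.
Legendre symbol by Euler's criterion: (-263/937) ≡ (-263)^468 ≡ 1 (mod 937), i.e. (-263/937) = 1.
(-263/937) = 1, so 937 splits.

splits completely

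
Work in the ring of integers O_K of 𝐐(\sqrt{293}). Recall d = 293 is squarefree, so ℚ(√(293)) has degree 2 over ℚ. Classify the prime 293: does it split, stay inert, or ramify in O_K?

Since 293 ≡ 1 mod 4, the ring of integers is ℤ[(1+√293)/2] with discriminant 293.
disc(K) = 293 = 293·1, so p = 293 is ramified.

ramified — (293) = 𝔭²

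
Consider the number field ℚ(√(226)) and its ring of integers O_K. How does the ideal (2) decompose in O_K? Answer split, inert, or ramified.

ramified

226 mod 4 = 2, hence disc K = 4·226 = 904 and O_K = ℤ[√226].
Ramification test: 2 | 904. The prime 2 ramifies in K.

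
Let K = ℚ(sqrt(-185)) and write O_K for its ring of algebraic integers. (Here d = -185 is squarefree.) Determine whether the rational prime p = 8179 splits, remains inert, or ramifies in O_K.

Since -185 ≢ 1 mod 4, the ring of integers is ℤ[√-185] with discriminant 4·(-185) = -740.
8179 ∤ -740, so 8179 is unramified.
(-185/8179) = 7994^4089 mod 8179 = 1, giving Legendre symbol 1.
Legendre symbol 1 ⇒ 8179 is split.

8179 splits in O_K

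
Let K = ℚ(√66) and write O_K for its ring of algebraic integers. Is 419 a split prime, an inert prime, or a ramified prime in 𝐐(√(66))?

splits completely

d = 66 ≡ 2 (mod 4), so O_K = ℤ[√66] and disc(K) = 4d = 264.
419 ∤ 264, so 419 is unramified.
(66/419) = 66^209 mod 419 = 1, giving Legendre symbol 1.
Legendre symbol 1 ⇒ 419 is split.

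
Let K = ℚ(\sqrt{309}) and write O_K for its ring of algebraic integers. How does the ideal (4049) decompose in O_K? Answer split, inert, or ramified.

4049 remains inert

309 mod 4 = 1, hence disc K = 309 and O_K = ℤ[(1+√309)/2].
Since gcd(4049, 309) = 1 the prime 4049 does not ramify.
Euler's criterion: 309^2024 mod 4049 = 4048. Thus (309|4049) = -1.
(309/4049) = -1, so 4049 is inert.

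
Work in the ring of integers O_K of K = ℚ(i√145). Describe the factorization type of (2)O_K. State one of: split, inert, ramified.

Since -145 ≢ 1 mod 4, the ring of integers is ℤ[√-145] with discriminant 4·(-145) = -580.
Ramification test: 2 | -580. The prime 2 ramifies in K.

ramified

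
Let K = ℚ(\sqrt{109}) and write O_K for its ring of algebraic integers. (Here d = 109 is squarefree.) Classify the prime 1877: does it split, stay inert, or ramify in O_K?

d = 109 ≡ 1 (mod 4), so O_K = ℤ[(1+√109)/2] and disc(K) = d = 109.
1877 ∤ 109, so 1877 is unramified.
Compute (109/1877) via Euler: 109^((1877-1)/2) mod 1877 = 1876, so (109/1877) = -1.
Legendre symbol -1 ⇒ 1877 is inert.

inert — (1877) stays prime in O_K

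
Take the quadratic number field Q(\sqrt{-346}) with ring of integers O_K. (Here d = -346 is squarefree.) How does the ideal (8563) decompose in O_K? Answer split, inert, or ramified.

d = -346 ≡ 2 (mod 4), so O_K = ℤ[√-346] and disc(K) = 4d = -1384.
Since gcd(8563, -1384) = 1 the prime 8563 does not ramify.
Euler's criterion: (-346)^4281 mod 8563 = 8562. Thus (-346|8563) = -1.
d is a non-residue mod p, hence 8563 remains inert in O_K.

8563 remains inert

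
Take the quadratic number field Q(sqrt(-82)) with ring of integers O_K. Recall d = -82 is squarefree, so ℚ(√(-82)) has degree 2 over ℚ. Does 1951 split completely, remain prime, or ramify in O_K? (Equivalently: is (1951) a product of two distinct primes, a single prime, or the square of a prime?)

-82 mod 4 = 2, hence disc K = 4·(-82) = -328 and O_K = ℤ[√-82].
Since gcd(1951, -328) = 1 the prime 1951 does not ramify.
Legendre symbol by Euler's criterion: (-82/1951) ≡ (-82)^975 ≡ 1 (mod 1951), i.e. (-82/1951) = 1.
(-82/1951) = 1, so 1951 splits.

split — (1951) = 𝔭₁𝔭₂ with 𝔭₁ ≠ 𝔭₂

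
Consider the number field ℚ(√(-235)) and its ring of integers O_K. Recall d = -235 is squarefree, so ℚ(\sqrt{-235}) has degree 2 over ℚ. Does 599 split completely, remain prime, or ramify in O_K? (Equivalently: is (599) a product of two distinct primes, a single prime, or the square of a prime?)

remains prime (inert)

Since -235 ≡ 1 mod 4, the ring of integers is ℤ[(1+√-235)/2] with discriminant -235.
Since gcd(599, -235) = 1 the prime 599 does not ramify.
(-235/599) = 364^299 mod 599 = 598, giving Legendre symbol -1.
(-235/599) = -1, so 599 is inert.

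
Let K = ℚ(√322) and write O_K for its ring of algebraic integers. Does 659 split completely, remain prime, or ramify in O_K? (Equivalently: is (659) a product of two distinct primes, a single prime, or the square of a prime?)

d = 322 ≡ 2 (mod 4), so O_K = ℤ[√322] and disc(K) = 4d = 1288.
659 ∤ 1288, so 659 is unramified.
Euler's criterion: 322^329 mod 659 = 1. Thus (322|659) = 1.
d is a quadratic residue mod p, hence 659 splits in O_K.

split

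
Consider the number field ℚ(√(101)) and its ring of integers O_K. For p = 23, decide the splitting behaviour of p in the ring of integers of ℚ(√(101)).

23 splits in O_K

d = 101 ≡ 1 (mod 4), so O_K = ℤ[(1+√101)/2] and disc(K) = d = 101.
disc(K) = 101 is not divisible by 23; 23 is unramified.
Legendre symbol by Euler's criterion: (101/23) ≡ 101^11 ≡ 1 (mod 23), i.e. (101/23) = 1.
Legendre symbol 1 ⇒ 23 is split.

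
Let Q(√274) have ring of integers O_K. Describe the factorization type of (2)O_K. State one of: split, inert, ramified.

ramified — (2) = 𝔭²

274 mod 4 = 2, hence disc K = 4·274 = 1096 and O_K = ℤ[√274].
2 divides disc(K) = 1096, so 2 ramifies.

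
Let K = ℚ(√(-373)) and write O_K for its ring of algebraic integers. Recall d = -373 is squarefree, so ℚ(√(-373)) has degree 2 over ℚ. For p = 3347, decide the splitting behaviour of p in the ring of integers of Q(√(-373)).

p is inert

d = -373 ≡ 3 (mod 4), so O_K = ℤ[√-373] and disc(K) = 4d = -1492.
disc(K) = -1492 is not divisible by 3347; 3347 is unramified.
Legendre symbol by Euler's criterion: (-373/3347) ≡ (-373)^1673 ≡ 3346 (mod 3347), i.e. (-373/3347) = -1.
Legendre symbol -1 ⇒ 3347 is inert.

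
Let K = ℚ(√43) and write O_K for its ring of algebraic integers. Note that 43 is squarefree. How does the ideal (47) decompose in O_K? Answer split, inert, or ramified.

remains prime (inert)

Since 43 ≢ 1 mod 4, the ring of integers is ℤ[√43] with discriminant 4·43 = 172.
47 ∤ 172, so 47 is unramified.
Euler's criterion: 43^23 mod 47 = 46. Thus (43|47) = -1.
Legendre symbol -1 ⇒ 47 is inert.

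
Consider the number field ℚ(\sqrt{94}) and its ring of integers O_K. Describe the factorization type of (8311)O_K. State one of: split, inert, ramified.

splits completely

d = 94 ≡ 2 (mod 4), so O_K = ℤ[√94] and disc(K) = 4d = 376.
disc(K) = 376 is not divisible by 8311; 8311 is unramified.
Euler's criterion: 94^4155 mod 8311 = 1. Thus (94|8311) = 1.
Legendre symbol 1 ⇒ 8311 is split.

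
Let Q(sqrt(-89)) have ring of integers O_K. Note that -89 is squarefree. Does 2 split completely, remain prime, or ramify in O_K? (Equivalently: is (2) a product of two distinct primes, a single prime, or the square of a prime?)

2 is ramified

Since -89 ≢ 1 mod 4, the ring of integers is ℤ[√-89] with discriminant 4·(-89) = -356.
Ramification test: 2 | -356. The prime 2 ramifies in K.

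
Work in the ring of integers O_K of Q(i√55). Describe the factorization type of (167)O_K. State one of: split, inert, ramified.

p splits

Since -55 ≡ 1 mod 4, the ring of integers is ℤ[(1+√-55)/2] with discriminant -55.
disc(K) = -55 is not divisible by 167; 167 is unramified.
Compute (-55/167) via Euler: 112^((167-1)/2) mod 167 = 1, so (-55/167) = 1.
(-55/167) = 1, so 167 splits.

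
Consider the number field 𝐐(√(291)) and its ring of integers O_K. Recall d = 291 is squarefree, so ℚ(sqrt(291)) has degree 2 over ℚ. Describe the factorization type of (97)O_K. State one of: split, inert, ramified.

p ramifies

291 mod 4 = 3, hence disc K = 4·291 = 1164 and O_K = ℤ[√291].
Ramification test: 97 | 1164. The prime 97 ramifies in K.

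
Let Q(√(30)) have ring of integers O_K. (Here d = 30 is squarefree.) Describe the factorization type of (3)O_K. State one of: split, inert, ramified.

p ramifies

Since 30 ≢ 1 mod 4, the ring of integers is ℤ[√30] with discriminant 4·30 = 120.
3 divides disc(K) = 120, so 3 ramifies.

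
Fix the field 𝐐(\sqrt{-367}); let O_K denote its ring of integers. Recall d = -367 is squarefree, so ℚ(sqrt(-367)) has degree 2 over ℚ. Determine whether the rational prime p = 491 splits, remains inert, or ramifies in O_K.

splits completely

d = -367 ≡ 1 (mod 4), so O_K = ℤ[(1+√-367)/2] and disc(K) = d = -367.
Since gcd(491, -367) = 1 the prime 491 does not ramify.
Compute (-367/491) via Euler: 124^((491-1)/2) mod 491 = 1, so (-367/491) = 1.
Legendre symbol 1 ⇒ 491 is split.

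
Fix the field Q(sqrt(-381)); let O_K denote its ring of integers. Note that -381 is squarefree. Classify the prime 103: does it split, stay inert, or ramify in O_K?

-381 mod 4 = 3, hence disc K = 4·(-381) = -1524 and O_K = ℤ[√-381].
disc(K) = -1524 is not divisible by 103; 103 is unramified.
Euler's criterion: (-381)^51 mod 103 = 102. Thus (-381|103) = -1.
d is a non-residue mod p, hence 103 remains inert in O_K.

remains prime (inert)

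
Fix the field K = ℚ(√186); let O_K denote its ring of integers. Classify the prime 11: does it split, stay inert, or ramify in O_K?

remains prime (inert)

Since 186 ≢ 1 mod 4, the ring of integers is ℤ[√186] with discriminant 4·186 = 744.
Since gcd(11, 744) = 1 the prime 11 does not ramify.
Legendre symbol by Euler's criterion: (186/11) ≡ 186^5 ≡ 10 (mod 11), i.e. (186/11) = -1.
d is a non-residue mod p, hence 11 remains inert in O_K.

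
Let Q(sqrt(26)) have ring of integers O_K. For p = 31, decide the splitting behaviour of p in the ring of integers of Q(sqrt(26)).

Since 26 ≢ 1 mod 4, the ring of integers is ℤ[√26] with discriminant 4·26 = 104.
disc(K) = 104 is not divisible by 31; 31 is unramified.
Euler's criterion: 26^15 mod 31 = 30. Thus (26|31) = -1.
(26/31) = -1, so 31 is inert.

p is inert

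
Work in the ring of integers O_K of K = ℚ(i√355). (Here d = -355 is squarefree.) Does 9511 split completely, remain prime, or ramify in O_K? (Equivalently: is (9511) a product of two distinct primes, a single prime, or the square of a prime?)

Since -355 ≡ 1 mod 4, the ring of integers is ℤ[(1+√-355)/2] with discriminant -355.
Since gcd(9511, -355) = 1 the prime 9511 does not ramify.
Compute (-355/9511) via Euler: 9156^((9511-1)/2) mod 9511 = 9510, so (-355/9511) = -1.
d is a non-residue mod p, hence 9511 remains inert in O_K.

9511 remains inert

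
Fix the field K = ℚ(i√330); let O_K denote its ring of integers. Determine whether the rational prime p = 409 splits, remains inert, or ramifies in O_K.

d = -330 ≡ 2 (mod 4), so O_K = ℤ[√-330] and disc(K) = 4d = -1320.
Since gcd(409, -1320) = 1 the prime 409 does not ramify.
Compute (-330/409) via Euler: 79^((409-1)/2) mod 409 = 408, so (-330/409) = -1.
d is a non-residue mod p, hence 409 remains inert in O_K.

409 remains inert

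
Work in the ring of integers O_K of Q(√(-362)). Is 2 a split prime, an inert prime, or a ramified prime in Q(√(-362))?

d = -362 ≡ 2 (mod 4), so O_K = ℤ[√-362] and disc(K) = 4d = -1448.
Ramification test: 2 | -1448. The prime 2 ramifies in K.

ramified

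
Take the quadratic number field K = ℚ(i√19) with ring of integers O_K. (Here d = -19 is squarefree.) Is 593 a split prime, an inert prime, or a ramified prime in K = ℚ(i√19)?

-19 mod 4 = 1, hence disc K = -19 and O_K = ℤ[(1+√-19)/2].
Since gcd(593, -19) = 1 the prime 593 does not ramify.
Legendre symbol by Euler's criterion: (-19/593) ≡ (-19)^296 ≡ 1 (mod 593), i.e. (-19/593) = 1.
(-19/593) = 1, so 593 splits.

p splits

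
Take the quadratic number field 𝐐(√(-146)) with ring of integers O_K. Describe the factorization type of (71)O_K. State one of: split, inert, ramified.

remains prime (inert)

-146 mod 4 = 2, hence disc K = 4·(-146) = -584 and O_K = ℤ[√-146].
disc(K) = -584 is not divisible by 71; 71 is unramified.
Legendre symbol by Euler's criterion: (-146/71) ≡ (-146)^35 ≡ 70 (mod 71), i.e. (-146/71) = -1.
(-146/71) = -1, so 71 is inert.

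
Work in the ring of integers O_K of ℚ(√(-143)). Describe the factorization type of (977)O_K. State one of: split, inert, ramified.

inert — (977) stays prime in O_K

d = -143 ≡ 1 (mod 4), so O_K = ℤ[(1+√-143)/2] and disc(K) = d = -143.
977 ∤ -143, so 977 is unramified.
(-143/977) = 834^488 mod 977 = 976, giving Legendre symbol -1.
d is a non-residue mod p, hence 977 remains inert in O_K.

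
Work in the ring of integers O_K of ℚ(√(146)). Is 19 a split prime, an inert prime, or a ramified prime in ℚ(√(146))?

inert — (19) stays prime in O_K

d = 146 ≡ 2 (mod 4), so O_K = ℤ[√146] and disc(K) = 4d = 584.
Since gcd(19, 584) = 1 the prime 19 does not ramify.
Legendre symbol by Euler's criterion: (146/19) ≡ 146^9 ≡ 18 (mod 19), i.e. (146/19) = -1.
Legendre symbol -1 ⇒ 19 is inert.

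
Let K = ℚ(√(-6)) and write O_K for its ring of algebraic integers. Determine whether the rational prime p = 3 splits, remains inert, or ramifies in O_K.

-6 mod 4 = 2, hence disc K = 4·(-6) = -24 and O_K = ℤ[√-6].
3 divides disc(K) = -24, so 3 ramifies.

3 is ramified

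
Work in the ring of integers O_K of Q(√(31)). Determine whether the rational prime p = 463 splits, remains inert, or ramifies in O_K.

split

d = 31 ≡ 3 (mod 4), so O_K = ℤ[√31] and disc(K) = 4d = 124.
disc(K) = 124 is not divisible by 463; 463 is unramified.
Compute (31/463) via Euler: 31^((463-1)/2) mod 463 = 1, so (31/463) = 1.
(31/463) = 1, so 463 splits.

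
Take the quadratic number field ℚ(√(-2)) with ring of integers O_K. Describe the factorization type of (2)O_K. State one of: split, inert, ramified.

d = -2 ≡ 2 (mod 4), so O_K = ℤ[√-2] and disc(K) = 4d = -8.
Ramification test: 2 | -8. The prime 2 ramifies in K.

ramified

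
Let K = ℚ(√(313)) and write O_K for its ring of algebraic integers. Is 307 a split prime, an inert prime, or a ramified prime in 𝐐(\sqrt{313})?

Since 313 ≡ 1 mod 4, the ring of integers is ℤ[(1+√313)/2] with discriminant 313.
Since gcd(307, 313) = 1 the prime 307 does not ramify.
Compute (313/307) via Euler: 6^((307-1)/2) mod 307 = 1, so (313/307) = 1.
d is a quadratic residue mod p, hence 307 splits in O_K.

split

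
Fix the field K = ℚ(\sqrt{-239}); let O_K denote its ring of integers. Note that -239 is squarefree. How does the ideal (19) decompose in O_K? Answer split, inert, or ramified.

p is inert

-239 mod 4 = 1, hence disc K = -239 and O_K = ℤ[(1+√-239)/2].
disc(K) = -239 is not divisible by 19; 19 is unramified.
(-239/19) = 8^9 mod 19 = 18, giving Legendre symbol -1.
d is a non-residue mod p, hence 19 remains inert in O_K.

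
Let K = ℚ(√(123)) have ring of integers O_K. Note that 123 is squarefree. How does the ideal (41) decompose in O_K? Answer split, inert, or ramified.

d = 123 ≡ 3 (mod 4), so O_K = ℤ[√123] and disc(K) = 4d = 492.
disc(K) = 492 = 41·12, so p = 41 is ramified.

ramified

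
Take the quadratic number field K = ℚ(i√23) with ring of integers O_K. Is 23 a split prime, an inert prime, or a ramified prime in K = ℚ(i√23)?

ramified — (23) = 𝔭²

Since -23 ≡ 1 mod 4, the ring of integers is ℤ[(1+√-23)/2] with discriminant -23.
Ramification test: 23 | -23. The prime 23 ramifies in K.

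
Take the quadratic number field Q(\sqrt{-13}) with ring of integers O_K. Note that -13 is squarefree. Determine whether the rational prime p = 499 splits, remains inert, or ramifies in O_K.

split — (499) = 𝔭₁𝔭₂ with 𝔭₁ ≠ 𝔭₂

Since -13 ≢ 1 mod 4, the ring of integers is ℤ[√-13] with discriminant 4·(-13) = -52.
Since gcd(499, -52) = 1 the prime 499 does not ramify.
(-13/499) = 486^249 mod 499 = 1, giving Legendre symbol 1.
d is a quadratic residue mod p, hence 499 splits in O_K.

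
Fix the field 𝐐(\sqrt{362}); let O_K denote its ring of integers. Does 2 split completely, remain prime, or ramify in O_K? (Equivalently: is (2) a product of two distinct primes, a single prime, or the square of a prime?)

d = 362 ≡ 2 (mod 4), so O_K = ℤ[√362] and disc(K) = 4d = 1448.
2 divides disc(K) = 1448, so 2 ramifies.

ramifies in O_K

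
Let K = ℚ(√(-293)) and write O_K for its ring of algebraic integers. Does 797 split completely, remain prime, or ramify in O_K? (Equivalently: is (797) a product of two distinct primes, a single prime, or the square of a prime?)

Since -293 ≢ 1 mod 4, the ring of integers is ℤ[√-293] with discriminant 4·(-293) = -1172.
797 ∤ -1172, so 797 is unramified.
Legendre symbol by Euler's criterion: (-293/797) ≡ (-293)^398 ≡ 1 (mod 797), i.e. (-293/797) = 1.
Legendre symbol 1 ⇒ 797 is split.

split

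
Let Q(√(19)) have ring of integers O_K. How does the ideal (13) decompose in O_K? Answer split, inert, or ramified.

p is inert

d = 19 ≡ 3 (mod 4), so O_K = ℤ[√19] and disc(K) = 4d = 76.
13 ∤ 76, so 13 is unramified.
Euler's criterion: 19^6 mod 13 = 12. Thus (19|13) = -1.
Legendre symbol -1 ⇒ 13 is inert.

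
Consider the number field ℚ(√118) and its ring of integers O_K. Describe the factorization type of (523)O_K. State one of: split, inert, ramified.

118 mod 4 = 2, hence disc K = 4·118 = 472 and O_K = ℤ[√118].
523 ∤ 472, so 523 is unramified.
Legendre symbol by Euler's criterion: (118/523) ≡ 118^261 ≡ 1 (mod 523), i.e. (118/523) = 1.
(118/523) = 1, so 523 splits.

split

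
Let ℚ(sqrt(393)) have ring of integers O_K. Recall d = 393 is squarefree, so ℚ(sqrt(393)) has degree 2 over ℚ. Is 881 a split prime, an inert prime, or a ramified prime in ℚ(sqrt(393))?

393 mod 4 = 1, hence disc K = 393 and O_K = ℤ[(1+√393)/2].
881 ∤ 393, so 881 is unramified.
(393/881) = 393^440 mod 881 = 1, giving Legendre symbol 1.
(393/881) = 1, so 881 splits.

splits completely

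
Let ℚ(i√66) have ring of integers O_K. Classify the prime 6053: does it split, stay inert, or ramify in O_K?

split

-66 mod 4 = 2, hence disc K = 4·(-66) = -264 and O_K = ℤ[√-66].
6053 ∤ -264, so 6053 is unramified.
Compute (-66/6053) via Euler: 5987^((6053-1)/2) mod 6053 = 1, so (-66/6053) = 1.
Legendre symbol 1 ⇒ 6053 is split.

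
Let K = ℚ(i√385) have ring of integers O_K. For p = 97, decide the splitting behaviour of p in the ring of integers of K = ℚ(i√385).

splits completely

-385 mod 4 = 3, hence disc K = 4·(-385) = -1540 and O_K = ℤ[√-385].
97 ∤ -1540, so 97 is unramified.
Compute (-385/97) via Euler: 3^((97-1)/2) mod 97 = 1, so (-385/97) = 1.
d is a quadratic residue mod p, hence 97 splits in O_K.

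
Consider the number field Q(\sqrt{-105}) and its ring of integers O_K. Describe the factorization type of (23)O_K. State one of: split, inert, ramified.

-105 mod 4 = 3, hence disc K = 4·(-105) = -420 and O_K = ℤ[√-105].
23 ∤ -420, so 23 is unramified.
Compute (-105/23) via Euler: 10^((23-1)/2) mod 23 = 22, so (-105/23) = -1.
Legendre symbol -1 ⇒ 23 is inert.

23 remains inert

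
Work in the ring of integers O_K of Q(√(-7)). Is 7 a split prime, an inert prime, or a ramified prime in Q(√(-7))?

Since -7 ≡ 1 mod 4, the ring of integers is ℤ[(1+√-7)/2] with discriminant -7.
disc(K) = -7 = 7·(-1), so p = 7 is ramified.

p ramifies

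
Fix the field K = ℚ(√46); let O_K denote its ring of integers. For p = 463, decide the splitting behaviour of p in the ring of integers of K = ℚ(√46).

inert — (463) stays prime in O_K

46 mod 4 = 2, hence disc K = 4·46 = 184 and O_K = ℤ[√46].
Since gcd(463, 184) = 1 the prime 463 does not ramify.
Euler's criterion: 46^231 mod 463 = 462. Thus (46|463) = -1.
d is a non-residue mod p, hence 463 remains inert in O_K.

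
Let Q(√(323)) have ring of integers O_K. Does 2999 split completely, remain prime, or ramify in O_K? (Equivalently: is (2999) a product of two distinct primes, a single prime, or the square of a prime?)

2999 splits in O_K

d = 323 ≡ 3 (mod 4), so O_K = ℤ[√323] and disc(K) = 4d = 1292.
Since gcd(2999, 1292) = 1 the prime 2999 does not ramify.
Compute (323/2999) via Euler: 323^((2999-1)/2) mod 2999 = 1, so (323/2999) = 1.
d is a quadratic residue mod p, hence 2999 splits in O_K.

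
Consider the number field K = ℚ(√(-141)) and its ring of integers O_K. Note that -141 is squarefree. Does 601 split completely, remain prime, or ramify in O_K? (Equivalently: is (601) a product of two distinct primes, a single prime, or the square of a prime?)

splits completely

Since -141 ≢ 1 mod 4, the ring of integers is ℤ[√-141] with discriminant 4·(-141) = -564.
601 ∤ -564, so 601 is unramified.
Compute (-141/601) via Euler: 460^((601-1)/2) mod 601 = 1, so (-141/601) = 1.
(-141/601) = 1, so 601 splits.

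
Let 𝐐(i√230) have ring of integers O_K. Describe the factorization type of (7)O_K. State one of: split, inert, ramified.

d = -230 ≡ 2 (mod 4), so O_K = ℤ[√-230] and disc(K) = 4d = -920.
disc(K) = -920 is not divisible by 7; 7 is unramified.
Compute (-230/7) via Euler: 1^((7-1)/2) mod 7 = 1, so (-230/7) = 1.
Legendre symbol 1 ⇒ 7 is split.

split — (7) = 𝔭₁𝔭₂ with 𝔭₁ ≠ 𝔭₂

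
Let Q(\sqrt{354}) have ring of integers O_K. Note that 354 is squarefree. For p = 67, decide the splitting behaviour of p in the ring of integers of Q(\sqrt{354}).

354 mod 4 = 2, hence disc K = 4·354 = 1416 and O_K = ℤ[√354].
67 ∤ 1416, so 67 is unramified.
Euler's criterion: 354^33 mod 67 = 1. Thus (354|67) = 1.
Legendre symbol 1 ⇒ 67 is split.

split — (67) = 𝔭₁𝔭₂ with 𝔭₁ ≠ 𝔭₂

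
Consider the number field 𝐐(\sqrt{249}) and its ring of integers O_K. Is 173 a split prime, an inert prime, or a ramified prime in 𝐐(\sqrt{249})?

inert

d = 249 ≡ 1 (mod 4), so O_K = ℤ[(1+√249)/2] and disc(K) = d = 249.
173 ∤ 249, so 173 is unramified.
(249/173) = 76^86 mod 173 = 172, giving Legendre symbol -1.
Legendre symbol -1 ⇒ 173 is inert.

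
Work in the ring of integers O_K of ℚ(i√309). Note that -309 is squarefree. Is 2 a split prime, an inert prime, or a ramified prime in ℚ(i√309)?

2 is ramified

-309 mod 4 = 3, hence disc K = 4·(-309) = -1236 and O_K = ℤ[√-309].
disc(K) = -1236 = 2·(-618), so p = 2 is ramified.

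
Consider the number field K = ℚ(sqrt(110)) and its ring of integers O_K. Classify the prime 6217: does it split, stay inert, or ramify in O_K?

6217 splits in O_K

d = 110 ≡ 2 (mod 4), so O_K = ℤ[√110] and disc(K) = 4d = 440.
6217 ∤ 440, so 6217 is unramified.
(110/6217) = 110^3108 mod 6217 = 1, giving Legendre symbol 1.
d is a quadratic residue mod p, hence 6217 splits in O_K.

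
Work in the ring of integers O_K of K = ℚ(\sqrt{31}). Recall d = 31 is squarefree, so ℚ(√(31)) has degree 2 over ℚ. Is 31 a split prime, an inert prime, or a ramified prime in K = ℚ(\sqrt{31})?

ramifies in O_K

31 mod 4 = 3, hence disc K = 4·31 = 124 and O_K = ℤ[√31].
Ramification test: 31 | 124. The prime 31 ramifies in K.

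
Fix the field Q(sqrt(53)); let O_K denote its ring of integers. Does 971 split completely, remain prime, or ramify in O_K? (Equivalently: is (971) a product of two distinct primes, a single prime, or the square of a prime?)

53 mod 4 = 1, hence disc K = 53 and O_K = ℤ[(1+√53)/2].
disc(K) = 53 is not divisible by 971; 971 is unramified.
Euler's criterion: 53^485 mod 971 = 1. Thus (53|971) = 1.
(53/971) = 1, so 971 splits.

splits completely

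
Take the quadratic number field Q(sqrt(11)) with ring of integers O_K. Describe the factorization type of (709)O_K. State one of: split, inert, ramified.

Since 11 ≢ 1 mod 4, the ring of integers is ℤ[√11] with discriminant 4·11 = 44.
Since gcd(709, 44) = 1 the prime 709 does not ramify.
(11/709) = 11^354 mod 709 = 1, giving Legendre symbol 1.
d is a quadratic residue mod p, hence 709 splits in O_K.

p splits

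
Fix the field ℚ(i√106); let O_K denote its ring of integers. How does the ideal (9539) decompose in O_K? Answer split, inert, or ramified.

Since -106 ≢ 1 mod 4, the ring of integers is ℤ[√-106] with discriminant 4·(-106) = -424.
disc(K) = -424 is not divisible by 9539; 9539 is unramified.
Legendre symbol by Euler's criterion: (-106/9539) ≡ (-106)^4769 ≡ 1 (mod 9539), i.e. (-106/9539) = 1.
(-106/9539) = 1, so 9539 splits.

splits completely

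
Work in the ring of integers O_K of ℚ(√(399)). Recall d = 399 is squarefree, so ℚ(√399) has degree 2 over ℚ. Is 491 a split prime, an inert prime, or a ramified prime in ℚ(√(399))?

splits completely

399 mod 4 = 3, hence disc K = 4·399 = 1596 and O_K = ℤ[√399].
disc(K) = 1596 is not divisible by 491; 491 is unramified.
Compute (399/491) via Euler: 399^((491-1)/2) mod 491 = 1, so (399/491) = 1.
(399/491) = 1, so 491 splits.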